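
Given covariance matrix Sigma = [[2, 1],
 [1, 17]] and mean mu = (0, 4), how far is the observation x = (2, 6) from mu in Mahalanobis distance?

Step 1 — centre the observation: (x - mu) = (2, 2).

Step 2 — invert Sigma. det(Sigma) = 2·17 - (1)² = 33.
  Sigma^{-1} = (1/det) · [[d, -b], [-b, a]] = [[0.5152, -0.0303],
 [-0.0303, 0.0606]].

Step 3 — form the quadratic (x - mu)^T · Sigma^{-1} · (x - mu):
  Sigma^{-1} · (x - mu) = (0.9697, 0.0606).
  (x - mu)^T · [Sigma^{-1} · (x - mu)] = (2)·(0.9697) + (2)·(0.0606) = 2.0606.

Step 4 — take square root: d = √(2.0606) ≈ 1.4355.

d(x, mu) = √(2.0606) ≈ 1.4355


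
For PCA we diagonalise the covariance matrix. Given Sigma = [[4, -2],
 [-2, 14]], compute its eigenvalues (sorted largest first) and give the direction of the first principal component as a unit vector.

Step 1 — characteristic polynomial of 2×2 Sigma:
  det(Sigma - λI) = λ² - trace · λ + det = 0.
  trace = 4 + 14 = 18, det = 4·14 - (-2)² = 52.
Step 2 — discriminant:
  Δ = trace² - 4·det = 324 - 208 = 116.
Step 3 — eigenvalues:
  λ = (trace ± √Δ)/2 = (18 ± 10.7703)/2,
  λ_1 = 14.3852,  λ_2 = 3.6148.

Step 4 — unit eigenvector for λ_1: solve (Sigma - λ_1 I)v = 0. First row:
  (4 - 14.3852)·v_x + (-2)·v_y = 0, i.e. (-10.3852)·v_x + (-2)·v_y = 0,
  so v ∝ (b, λ_1 - a) = (-2, 10.3852); multiply by -1 so the first entry is positive: u = (2, -10.3852).
  ||u|| = √((2)² + (-10.3852)²) = √(111.8516) ≈ 10.576,
  v_1 = u/||u|| ≈ (0.1891, -0.982) (||v_1|| = 1).

λ_1 = 14.3852,  λ_2 = 3.6148;  v_1 ≈ (0.1891, -0.982)


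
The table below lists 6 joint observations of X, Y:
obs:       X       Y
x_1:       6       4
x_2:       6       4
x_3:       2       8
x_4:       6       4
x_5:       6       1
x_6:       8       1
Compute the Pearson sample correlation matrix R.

Step 1 — column means:
  mean(X) = (6 + 6 + 2 + 6 + 6 + 8) / 6 = 34/6 = 5.6667
  mean(Y) = (4 + 4 + 8 + 4 + 1 + 1) / 6 = 22/6 = 3.6667

Step 2 — sample variances and covariances s[i,j] = (1/(n-1)) · Σ_k (x_{k,i} - mean_i) · (x_{k,j} - mean_j), with n-1 = 5:
  s[X,X] = ((0.3333)·(0.3333) + (0.3333)·(0.3333) + (-3.6667)·(-3.6667) + (0.3333)·(0.3333) + (0.3333)·(0.3333) + (2.3333)·(2.3333)) / 5 = 19.3333/5 = 3.8667
  s[X,Y] = ((0.3333)·(0.3333) + (0.3333)·(0.3333) + (-3.6667)·(4.3333) + (0.3333)·(0.3333) + (0.3333)·(-2.6667) + (2.3333)·(-2.6667)) / 5 = -22.6667/5 = -4.5333
  s[Y,Y] = ((0.3333)·(0.3333) + (0.3333)·(0.3333) + (4.3333)·(4.3333) + (0.3333)·(0.3333) + (-2.6667)·(-2.6667) + (-2.6667)·(-2.6667)) / 5 = 33.3333/5 = 6.6667
  Sample standard deviations s_i = √(s[i,i]):
  s(X) = √(3.8667) = 1.9664
  s(Y) = √(6.6667) = 2.582

Step 3 — r_{ij} = s_{ij} / (s_i · s_j):
  r[X,X] = 1 (diagonal).
  r[X,Y] = -4.5333 / (1.9664 · 2.582) = -4.5333 / 5.0772 = -0.8929
  r[Y,Y] = 1 (diagonal).

R is symmetric with unit diagonal. Assembling:

R = [[1, -0.8929],
 [-0.8929, 1]]


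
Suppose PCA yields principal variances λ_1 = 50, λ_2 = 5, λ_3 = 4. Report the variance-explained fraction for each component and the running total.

Step 1 — total variance = trace(Sigma) = Σ λ_i = 50 + 5 + 4 = 59.

Step 2 — fraction explained by component i = λ_i / Σ λ:
  PC1: 50/59 = 0.8475
  PC2: 5/59 = 0.0847
  PC3: 4/59 = 0.0678

Step 3 — cumulative fraction after k components = (λ_1 + ... + λ_k) / Σ λ:
  k = 1: 50/59 = 0.8475
  k = 2: (50 + 5)/59 = 55/59 = 0.9322
  k = 3: (50 + 5 + 4)/59 = 59/59 = 1

Summary (fraction, with percent):

explained: PC1 0.8475 (84.75%), PC2 0.0847 (8.47%), PC3 0.0678 (6.78%);  cumulative: 0.8475, 0.9322, 1


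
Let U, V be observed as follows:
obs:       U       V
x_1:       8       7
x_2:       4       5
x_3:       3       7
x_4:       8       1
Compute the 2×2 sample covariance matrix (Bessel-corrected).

Step 1 — column means:
  mean(U) = (8 + 4 + 3 + 8) / 4 = 23/4 = 5.75
  mean(V) = (7 + 5 + 7 + 1) / 4 = 20/4 = 5

Step 2 — sample covariance S[i,j] = (1/(n-1)) · Σ_k (x_{k,i} - mean_i) · (x_{k,j} - mean_j), with n-1 = 3.
  S[U,U] = ((2.25)·(2.25) + (-1.75)·(-1.75) + (-2.75)·(-2.75) + (2.25)·(2.25)) / 3 = 20.75/3 = 6.9167
  S[U,V] = ((2.25)·(2) + (-1.75)·(0) + (-2.75)·(2) + (2.25)·(-4)) / 3 = -10/3 = -3.3333
  S[V,V] = ((2)·(2) + (0)·(0) + (2)·(2) + (-4)·(-4)) / 3 = 24/3 = 8

S is symmetric (S[j,i] = S[i,j]). Assembling:

S = [[6.9167, -3.3333],
 [-3.3333, 8]]


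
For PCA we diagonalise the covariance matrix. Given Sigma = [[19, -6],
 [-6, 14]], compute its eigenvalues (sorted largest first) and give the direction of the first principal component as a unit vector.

Step 1 — characteristic polynomial of 2×2 Sigma:
  det(Sigma - λI) = λ² - trace · λ + det = 0.
  trace = 19 + 14 = 33, det = 19·14 - (-6)² = 230.
Step 2 — discriminant:
  Δ = trace² - 4·det = 1089 - 920 = 169.
Step 3 — eigenvalues:
  λ = (trace ± √Δ)/2 = (33 ± 13)/2,
  λ_1 = 23,  λ_2 = 10.

Step 4 — unit eigenvector for λ_1: solve (Sigma - λ_1 I)v = 0. First row:
  (19 - 23)·v_x + (-6)·v_y = 0, i.e. (-4)·v_x + (-6)·v_y = 0,
  so v ∝ (b, λ_1 - a) = (-6, 4); multiply by -1 so the first entry is positive: u = (6, -4).
  ||u|| = √((6)² + (-4)²) = √(52) ≈ 7.2111,
  v_1 = u/||u|| ≈ (0.8321, -0.5547) (||v_1|| = 1).

λ_1 = 23,  λ_2 = 10;  v_1 ≈ (0.8321, -0.5547)


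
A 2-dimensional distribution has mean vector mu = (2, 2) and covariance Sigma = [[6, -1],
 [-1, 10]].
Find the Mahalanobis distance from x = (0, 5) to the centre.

Step 1 — centre the observation: (x - mu) = (-2, 3).

Step 2 — invert Sigma. det(Sigma) = 6·10 - (-1)² = 59.
  Sigma^{-1} = (1/det) · [[d, -b], [-b, a]] = [[0.1695, 0.0169],
 [0.0169, 0.1017]].

Step 3 — form the quadratic (x - mu)^T · Sigma^{-1} · (x - mu):
  Sigma^{-1} · (x - mu) = (-0.2881, 0.2712).
  (x - mu)^T · [Sigma^{-1} · (x - mu)] = (-2)·(-0.2881) + (3)·(0.2712) = 1.3898.

Step 4 — take square root: d = √(1.3898) ≈ 1.1789.

d(x, mu) = √(1.3898) ≈ 1.1789


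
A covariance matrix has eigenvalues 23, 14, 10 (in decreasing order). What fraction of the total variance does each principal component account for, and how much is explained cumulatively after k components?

Step 1 — total variance = trace(Sigma) = Σ λ_i = 23 + 14 + 10 = 47.

Step 2 — fraction explained by component i = λ_i / Σ λ:
  PC1: 23/47 = 0.4894
  PC2: 14/47 = 0.2979
  PC3: 10/47 = 0.2128

Step 3 — cumulative fraction after k components = (λ_1 + ... + λ_k) / Σ λ:
  k = 1: 23/47 = 0.4894
  k = 2: (23 + 14)/47 = 37/47 = 0.7872
  k = 3: (23 + 14 + 10)/47 = 47/47 = 1

Summary (fraction, with percent):

explained: PC1 0.4894 (48.94%), PC2 0.2979 (29.79%), PC3 0.2128 (21.28%);  cumulative: 0.4894, 0.7872, 1


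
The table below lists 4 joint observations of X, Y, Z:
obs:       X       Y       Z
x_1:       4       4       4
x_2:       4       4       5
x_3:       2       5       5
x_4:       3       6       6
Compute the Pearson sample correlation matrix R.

Step 1 — column means:
  mean(X) = (4 + 4 + 2 + 3) / 4 = 13/4 = 3.25
  mean(Y) = (4 + 4 + 5 + 6) / 4 = 19/4 = 4.75
  mean(Z) = (4 + 5 + 5 + 6) / 4 = 20/4 = 5

Step 2 — sample variances and covariances s[i,j] = (1/(n-1)) · Σ_k (x_{k,i} - mean_i) · (x_{k,j} - mean_j), with n-1 = 3:
  s[X,X] = ((0.75)·(0.75) + (0.75)·(0.75) + (-1.25)·(-1.25) + (-0.25)·(-0.25)) / 3 = 2.75/3 = 0.9167
  s[X,Y] = ((0.75)·(-0.75) + (0.75)·(-0.75) + (-1.25)·(0.25) + (-0.25)·(1.25)) / 3 = -1.75/3 = -0.5833
  s[X,Z] = ((0.75)·(-1) + (0.75)·(0) + (-1.25)·(0) + (-0.25)·(1)) / 3 = -1/3 = -0.3333
  s[Y,Y] = ((-0.75)·(-0.75) + (-0.75)·(-0.75) + (0.25)·(0.25) + (1.25)·(1.25)) / 3 = 2.75/3 = 0.9167
  s[Y,Z] = ((-0.75)·(-1) + (-0.75)·(0) + (0.25)·(0) + (1.25)·(1)) / 3 = 2/3 = 0.6667
  s[Z,Z] = ((-1)·(-1) + (0)·(0) + (0)·(0) + (1)·(1)) / 3 = 2/3 = 0.6667
  Sample standard deviations s_i = √(s[i,i]):
  s(X) = √(0.9167) = 0.9574
  s(Y) = √(0.9167) = 0.9574
  s(Z) = √(0.6667) = 0.8165

Step 3 — r_{ij} = s_{ij} / (s_i · s_j):
  r[X,X] = 1 (diagonal).
  r[X,Y] = -0.5833 / (0.9574 · 0.9574) = -0.5833 / 0.9167 = -0.6364
  r[X,Z] = -0.3333 / (0.9574 · 0.8165) = -0.3333 / 0.7817 = -0.4264
  r[Y,Y] = 1 (diagonal).
  r[Y,Z] = 0.6667 / (0.9574 · 0.8165) = 0.6667 / 0.7817 = 0.8528
  r[Z,Z] = 1 (diagonal).

R is symmetric with unit diagonal. Assembling:

R = [[1, -0.6364, -0.4264],
 [-0.6364, 1, 0.8528],
 [-0.4264, 0.8528, 1]]


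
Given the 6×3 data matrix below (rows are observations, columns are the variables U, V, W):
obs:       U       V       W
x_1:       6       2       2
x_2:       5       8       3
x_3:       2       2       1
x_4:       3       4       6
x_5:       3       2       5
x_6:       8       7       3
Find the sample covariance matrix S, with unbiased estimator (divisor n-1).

Step 1 — column means:
  mean(U) = (6 + 5 + 2 + 3 + 3 + 8) / 6 = 27/6 = 4.5
  mean(V) = (2 + 8 + 2 + 4 + 2 + 7) / 6 = 25/6 = 4.1667
  mean(W) = (2 + 3 + 1 + 6 + 5 + 3) / 6 = 20/6 = 3.3333

Step 2 — sample covariance S[i,j] = (1/(n-1)) · Σ_k (x_{k,i} - mean_i) · (x_{k,j} - mean_j), with n-1 = 5.
  S[U,U] = ((1.5)·(1.5) + (0.5)·(0.5) + (-2.5)·(-2.5) + (-1.5)·(-1.5) + (-1.5)·(-1.5) + (3.5)·(3.5)) / 5 = 25.5/5 = 5.1
  S[U,V] = ((1.5)·(-2.1667) + (0.5)·(3.8333) + (-2.5)·(-2.1667) + (-1.5)·(-0.1667) + (-1.5)·(-2.1667) + (3.5)·(2.8333)) / 5 = 17.5/5 = 3.5
  S[U,W] = ((1.5)·(-1.3333) + (0.5)·(-0.3333) + (-2.5)·(-2.3333) + (-1.5)·(2.6667) + (-1.5)·(1.6667) + (3.5)·(-0.3333)) / 5 = -4/5 = -0.8
  S[V,V] = ((-2.1667)·(-2.1667) + (3.8333)·(3.8333) + (-2.1667)·(-2.1667) + (-0.1667)·(-0.1667) + (-2.1667)·(-2.1667) + (2.8333)·(2.8333)) / 5 = 36.8333/5 = 7.3667
  S[V,W] = ((-2.1667)·(-1.3333) + (3.8333)·(-0.3333) + (-2.1667)·(-2.3333) + (-0.1667)·(2.6667) + (-2.1667)·(1.6667) + (2.8333)·(-0.3333)) / 5 = 1.6667/5 = 0.3333
  S[W,W] = ((-1.3333)·(-1.3333) + (-0.3333)·(-0.3333) + (-2.3333)·(-2.3333) + (2.6667)·(2.6667) + (1.6667)·(1.6667) + (-0.3333)·(-0.3333)) / 5 = 17.3333/5 = 3.4667

S is symmetric (S[j,i] = S[i,j]). Assembling:

S = [[5.1, 3.5, -0.8],
 [3.5, 7.3667, 0.3333],
 [-0.8, 0.3333, 3.4667]]


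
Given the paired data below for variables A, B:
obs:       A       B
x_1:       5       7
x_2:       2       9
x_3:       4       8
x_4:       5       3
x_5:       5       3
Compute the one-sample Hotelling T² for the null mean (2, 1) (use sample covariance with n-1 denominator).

Step 1 — sample mean vector:
  mean(A) = (5 + 2 + 4 + 5 + 5) / 5 = 21/5 = 4.2
  mean(B) = (7 + 9 + 8 + 3 + 3) / 5 = 30/5 = 6
  x̄ = (4.2, 6),  deviation x̄ - mu_0 = (4.2, 6) - (2, 1) = (2.2, 5).

Step 2 — sample covariance matrix, S[i,j] = (1/(n-1)) · Σ_k (x_{k,i} - mean_i) · (x_{k,j} - mean_j), divisor n-1 = 4:
  S[A,A] = ((0.8)·(0.8) + (-2.2)·(-2.2) + (-0.2)·(-0.2) + (0.8)·(0.8) + (0.8)·(0.8)) / 4 = 6.8/4 = 1.7
  S[A,B] = ((0.8)·(1) + (-2.2)·(3) + (-0.2)·(2) + (0.8)·(-3) + (0.8)·(-3)) / 4 = -11/4 = -2.75
  S[B,B] = ((1)·(1) + (3)·(3) + (2)·(2) + (-3)·(-3) + (-3)·(-3)) / 4 = 32/4 = 8
  S = [[1.7, -2.75],
 [-2.75, 8]].

Step 3 — invert S. det(S) = 1.7·8 - (-2.75)² = 6.0375.
  S^{-1} = (1/det) · [[d, -b], [-b, a]] = [[1.3251, 0.4555],
 [0.4555, 0.2816]].

Step 4 — quadratic form (x̄ - mu_0)^T · S^{-1} · (x̄ - mu_0):
  S^{-1} · (x̄ - mu_0) = (5.1925, 2.4099),
  (x̄ - mu_0)^T · [...] = (2.2)·(5.1925) + (5)·(2.4099) = 23.4733.

Step 5 — scale by n: T² = 5 · 23.4733 = 117.3665.

T² ≈ 117.3665


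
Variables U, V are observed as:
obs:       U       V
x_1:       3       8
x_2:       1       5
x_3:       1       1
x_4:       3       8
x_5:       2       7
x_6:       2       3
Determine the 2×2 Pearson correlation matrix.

Step 1 — column means:
  mean(U) = (3 + 1 + 1 + 3 + 2 + 2) / 6 = 12/6 = 2
  mean(V) = (8 + 5 + 1 + 8 + 7 + 3) / 6 = 32/6 = 5.3333

Step 2 — sample variances and covariances s[i,j] = (1/(n-1)) · Σ_k (x_{k,i} - mean_i) · (x_{k,j} - mean_j), with n-1 = 5:
  s[U,U] = ((1)·(1) + (-1)·(-1) + (-1)·(-1) + (1)·(1) + (0)·(0) + (0)·(0)) / 5 = 4/5 = 0.8
  s[U,V] = ((1)·(2.6667) + (-1)·(-0.3333) + (-1)·(-4.3333) + (1)·(2.6667) + (0)·(1.6667) + (0)·(-2.3333)) / 5 = 10/5 = 2
  s[V,V] = ((2.6667)·(2.6667) + (-0.3333)·(-0.3333) + (-4.3333)·(-4.3333) + (2.6667)·(2.6667) + (1.6667)·(1.6667) + (-2.3333)·(-2.3333)) / 5 = 41.3333/5 = 8.2667
  Sample standard deviations s_i = √(s[i,i]):
  s(U) = √(0.8) = 0.8944
  s(V) = √(8.2667) = 2.8752

Step 3 — r_{ij} = s_{ij} / (s_i · s_j):
  r[U,U] = 1 (diagonal).
  r[U,V] = 2 / (0.8944 · 2.8752) = 2 / 2.5716 = 0.7777
  r[V,V] = 1 (diagonal).

R is symmetric with unit diagonal. Assembling:

R = [[1, 0.7777],
 [0.7777, 1]]


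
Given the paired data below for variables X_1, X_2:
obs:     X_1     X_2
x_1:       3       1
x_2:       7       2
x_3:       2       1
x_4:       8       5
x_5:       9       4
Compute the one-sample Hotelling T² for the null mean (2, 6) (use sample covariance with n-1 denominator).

Step 1 — sample mean vector:
  mean(X_1) = (3 + 7 + 2 + 8 + 9) / 5 = 29/5 = 5.8
  mean(X_2) = (1 + 2 + 1 + 5 + 4) / 5 = 13/5 = 2.6
  x̄ = (5.8, 2.6),  deviation x̄ - mu_0 = (5.8, 2.6) - (2, 6) = (3.8, -3.4).

Step 2 — sample covariance matrix, S[i,j] = (1/(n-1)) · Σ_k (x_{k,i} - mean_i) · (x_{k,j} - mean_j), divisor n-1 = 4:
  S[X_1,X_1] = ((-2.8)·(-2.8) + (1.2)·(1.2) + (-3.8)·(-3.8) + (2.2)·(2.2) + (3.2)·(3.2)) / 4 = 38.8/4 = 9.7
  S[X_1,X_2] = ((-2.8)·(-1.6) + (1.2)·(-0.6) + (-3.8)·(-1.6) + (2.2)·(2.4) + (3.2)·(1.4)) / 4 = 19.6/4 = 4.9
  S[X_2,X_2] = ((-1.6)·(-1.6) + (-0.6)·(-0.6) + (-1.6)·(-1.6) + (2.4)·(2.4) + (1.4)·(1.4)) / 4 = 13.2/4 = 3.3
  S = [[9.7, 4.9],
 [4.9, 3.3]].

Step 3 — invert S. det(S) = 9.7·3.3 - (4.9)² = 8.
  S^{-1} = (1/det) · [[d, -b], [-b, a]] = [[0.4125, -0.6125],
 [-0.6125, 1.2125]].

Step 4 — quadratic form (x̄ - mu_0)^T · S^{-1} · (x̄ - mu_0):
  S^{-1} · (x̄ - mu_0) = (3.65, -6.45),
  (x̄ - mu_0)^T · [...] = (3.8)·(3.65) + (-3.4)·(-6.45) = 35.8.

Step 5 — scale by n: T² = 5 · 35.8 = 179.

T² ≈ 179


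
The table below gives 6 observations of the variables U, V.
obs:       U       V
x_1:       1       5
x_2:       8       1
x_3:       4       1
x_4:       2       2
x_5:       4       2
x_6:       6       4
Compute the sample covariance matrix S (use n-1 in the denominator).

Step 1 — column means:
  mean(U) = (1 + 8 + 4 + 2 + 4 + 6) / 6 = 25/6 = 4.1667
  mean(V) = (5 + 1 + 1 + 2 + 2 + 4) / 6 = 15/6 = 2.5

Step 2 — sample covariance S[i,j] = (1/(n-1)) · Σ_k (x_{k,i} - mean_i) · (x_{k,j} - mean_j), with n-1 = 5.
  S[U,U] = ((-3.1667)·(-3.1667) + (3.8333)·(3.8333) + (-0.1667)·(-0.1667) + (-2.1667)·(-2.1667) + (-0.1667)·(-0.1667) + (1.8333)·(1.8333)) / 5 = 32.8333/5 = 6.5667
  S[U,V] = ((-3.1667)·(2.5) + (3.8333)·(-1.5) + (-0.1667)·(-1.5) + (-2.1667)·(-0.5) + (-0.1667)·(-0.5) + (1.8333)·(1.5)) / 5 = -9.5/5 = -1.9
  S[V,V] = ((2.5)·(2.5) + (-1.5)·(-1.5) + (-1.5)·(-1.5) + (-0.5)·(-0.5) + (-0.5)·(-0.5) + (1.5)·(1.5)) / 5 = 13.5/5 = 2.7

S is symmetric (S[j,i] = S[i,j]). Assembling:

S = [[6.5667, -1.9],
 [-1.9, 2.7]]


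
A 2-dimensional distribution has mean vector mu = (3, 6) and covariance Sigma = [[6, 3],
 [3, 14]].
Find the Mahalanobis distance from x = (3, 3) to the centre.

Step 1 — centre the observation: (x - mu) = (0, -3).

Step 2 — invert Sigma. det(Sigma) = 6·14 - (3)² = 75.
  Sigma^{-1} = (1/det) · [[d, -b], [-b, a]] = [[0.1867, -0.04],
 [-0.04, 0.08]].

Step 3 — form the quadratic (x - mu)^T · Sigma^{-1} · (x - mu):
  Sigma^{-1} · (x - mu) = (0.12, -0.24).
  (x - mu)^T · [Sigma^{-1} · (x - mu)] = (0)·(0.12) + (-3)·(-0.24) = 0.72.

Step 4 — take square root: d = √(0.72) ≈ 0.8485.

d(x, mu) = √(0.72) ≈ 0.8485


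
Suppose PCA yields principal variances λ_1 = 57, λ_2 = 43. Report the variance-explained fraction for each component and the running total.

Step 1 — total variance = trace(Sigma) = Σ λ_i = 57 + 43 = 100.

Step 2 — fraction explained by component i = λ_i / Σ λ:
  PC1: 57/100 = 0.57
  PC2: 43/100 = 0.43

Step 3 — cumulative fraction after k components = (λ_1 + ... + λ_k) / Σ λ:
  k = 1: 57/100 = 0.57
  k = 2: (57 + 43)/100 = 100/100 = 1

Summary (fraction, with percent):

explained: PC1 0.57 (57%), PC2 0.43 (43%);  cumulative: 0.57, 1


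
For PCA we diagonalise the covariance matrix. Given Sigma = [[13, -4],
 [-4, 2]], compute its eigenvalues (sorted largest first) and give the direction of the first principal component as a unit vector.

Step 1 — characteristic polynomial of 2×2 Sigma:
  det(Sigma - λI) = λ² - trace · λ + det = 0.
  trace = 13 + 2 = 15, det = 13·2 - (-4)² = 10.
Step 2 — discriminant:
  Δ = trace² - 4·det = 225 - 40 = 185.
Step 3 — eigenvalues:
  λ = (trace ± √Δ)/2 = (15 ± 13.6015)/2,
  λ_1 = 14.3007,  λ_2 = 0.6993.

Step 4 — unit eigenvector for λ_1: solve (Sigma - λ_1 I)v = 0. First row:
  (13 - 14.3007)·v_x + (-4)·v_y = 0, i.e. (-1.3007)·v_x + (-4)·v_y = 0,
  so v ∝ (b, λ_1 - a) = (-4, 1.3007); multiply by -1 so the first entry is positive: u = (4, -1.3007).
  ||u|| = √((4)² + (-1.3007)²) = √(17.6919) ≈ 4.2062,
  v_1 = u/||u|| ≈ (0.951, -0.3092) (||v_1|| = 1).

λ_1 = 14.3007,  λ_2 = 0.6993;  v_1 ≈ (0.951, -0.3092)


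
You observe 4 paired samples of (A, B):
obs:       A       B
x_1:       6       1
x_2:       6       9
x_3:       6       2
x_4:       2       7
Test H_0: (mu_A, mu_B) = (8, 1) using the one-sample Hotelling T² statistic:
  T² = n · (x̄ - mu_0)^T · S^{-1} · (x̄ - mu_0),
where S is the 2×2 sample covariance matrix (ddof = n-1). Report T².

Step 1 — sample mean vector:
  mean(A) = (6 + 6 + 6 + 2) / 4 = 20/4 = 5
  mean(B) = (1 + 9 + 2 + 7) / 4 = 19/4 = 4.75
  x̄ = (5, 4.75),  deviation x̄ - mu_0 = (5, 4.75) - (8, 1) = (-3, 3.75).

Step 2 — sample covariance matrix, S[i,j] = (1/(n-1)) · Σ_k (x_{k,i} - mean_i) · (x_{k,j} - mean_j), divisor n-1 = 3:
  S[A,A] = ((1)·(1) + (1)·(1) + (1)·(1) + (-3)·(-3)) / 3 = 12/3 = 4
  S[A,B] = ((1)·(-3.75) + (1)·(4.25) + (1)·(-2.75) + (-3)·(2.25)) / 3 = -9/3 = -3
  S[B,B] = ((-3.75)·(-3.75) + (4.25)·(4.25) + (-2.75)·(-2.75) + (2.25)·(2.25)) / 3 = 44.75/3 = 14.9167
  S = [[4, -3],
 [-3, 14.9167]].

Step 3 — invert S. det(S) = 4·14.9167 - (-3)² = 50.6667.
  S^{-1} = (1/det) · [[d, -b], [-b, a]] = [[0.2944, 0.0592],
 [0.0592, 0.0789]].

Step 4 — quadratic form (x̄ - mu_0)^T · S^{-1} · (x̄ - mu_0):
  S^{-1} · (x̄ - mu_0) = (-0.6612, 0.1184),
  (x̄ - mu_0)^T · [...] = (-3)·(-0.6612) + (3.75)·(0.1184) = 2.4276.

Step 5 — scale by n: T² = 4 · 2.4276 = 9.7105.

T² ≈ 9.7105


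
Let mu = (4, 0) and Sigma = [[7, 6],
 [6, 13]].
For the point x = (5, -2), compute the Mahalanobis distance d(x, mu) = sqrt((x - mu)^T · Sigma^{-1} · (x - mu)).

Step 1 — centre the observation: (x - mu) = (1, -2).

Step 2 — invert Sigma. det(Sigma) = 7·13 - (6)² = 55.
  Sigma^{-1} = (1/det) · [[d, -b], [-b, a]] = [[0.2364, -0.1091],
 [-0.1091, 0.1273]].

Step 3 — form the quadratic (x - mu)^T · Sigma^{-1} · (x - mu):
  Sigma^{-1} · (x - mu) = (0.4545, -0.3636).
  (x - mu)^T · [Sigma^{-1} · (x - mu)] = (1)·(0.4545) + (-2)·(-0.3636) = 1.1818.

Step 4 — take square root: d = √(1.1818) ≈ 1.0871.

d(x, mu) = √(1.1818) ≈ 1.0871


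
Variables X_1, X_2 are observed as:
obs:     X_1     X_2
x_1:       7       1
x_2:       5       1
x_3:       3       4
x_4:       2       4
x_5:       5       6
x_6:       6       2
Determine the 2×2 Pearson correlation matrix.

Step 1 — column means:
  mean(X_1) = (7 + 5 + 3 + 2 + 5 + 6) / 6 = 28/6 = 4.6667
  mean(X_2) = (1 + 1 + 4 + 4 + 6 + 2) / 6 = 18/6 = 3

Step 2 — sample variances and covariances s[i,j] = (1/(n-1)) · Σ_k (x_{k,i} - mean_i) · (x_{k,j} - mean_j), with n-1 = 5:
  s[X_1,X_1] = ((2.3333)·(2.3333) + (0.3333)·(0.3333) + (-1.6667)·(-1.6667) + (-2.6667)·(-2.6667) + (0.3333)·(0.3333) + (1.3333)·(1.3333)) / 5 = 17.3333/5 = 3.4667
  s[X_1,X_2] = ((2.3333)·(-2) + (0.3333)·(-2) + (-1.6667)·(1) + (-2.6667)·(1) + (0.3333)·(3) + (1.3333)·(-1)) / 5 = -10/5 = -2
  s[X_2,X_2] = ((-2)·(-2) + (-2)·(-2) + (1)·(1) + (1)·(1) + (3)·(3) + (-1)·(-1)) / 5 = 20/5 = 4
  Sample standard deviations s_i = √(s[i,i]):
  s(X_1) = √(3.4667) = 1.8619
  s(X_2) = √(4) = 2

Step 3 — r_{ij} = s_{ij} / (s_i · s_j):
  r[X_1,X_1] = 1 (diagonal).
  r[X_1,X_2] = -2 / (1.8619 · 2) = -2 / 3.7238 = -0.5371
  r[X_2,X_2] = 1 (diagonal).

R is symmetric with unit diagonal. Assembling:

R = [[1, -0.5371],
 [-0.5371, 1]]


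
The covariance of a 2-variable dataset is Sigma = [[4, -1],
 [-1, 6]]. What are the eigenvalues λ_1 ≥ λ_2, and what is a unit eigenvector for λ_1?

Step 1 — characteristic polynomial of 2×2 Sigma:
  det(Sigma - λI) = λ² - trace · λ + det = 0.
  trace = 4 + 6 = 10, det = 4·6 - (-1)² = 23.
Step 2 — discriminant:
  Δ = trace² - 4·det = 100 - 92 = 8.
Step 3 — eigenvalues:
  λ = (trace ± √Δ)/2 = (10 ± 2.8284)/2,
  λ_1 = 6.4142,  λ_2 = 3.5858.

Step 4 — unit eigenvector for λ_1: solve (Sigma - λ_1 I)v = 0. First row:
  (4 - 6.4142)·v_x + (-1)·v_y = 0, i.e. (-2.4142)·v_x + (-1)·v_y = 0,
  so v ∝ (b, λ_1 - a) = (-1, 2.4142); multiply by -1 so the first entry is positive: u = (1, -2.4142).
  ||u|| = √((1)² + (-2.4142)²) = √(6.8284) ≈ 2.6131,
  v_1 = u/||u|| ≈ (0.3827, -0.9239) (||v_1|| = 1).

λ_1 = 6.4142,  λ_2 = 3.5858;  v_1 ≈ (0.3827, -0.9239)


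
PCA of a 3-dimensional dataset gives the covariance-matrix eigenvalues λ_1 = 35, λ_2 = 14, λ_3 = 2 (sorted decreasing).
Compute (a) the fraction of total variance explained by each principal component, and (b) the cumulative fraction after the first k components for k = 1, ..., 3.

Step 1 — total variance = trace(Sigma) = Σ λ_i = 35 + 14 + 2 = 51.

Step 2 — fraction explained by component i = λ_i / Σ λ:
  PC1: 35/51 = 0.6863
  PC2: 14/51 = 0.2745
  PC3: 2/51 = 0.0392

Step 3 — cumulative fraction after k components = (λ_1 + ... + λ_k) / Σ λ:
  k = 1: 35/51 = 0.6863
  k = 2: (35 + 14)/51 = 49/51 = 0.9608
  k = 3: (35 + 14 + 2)/51 = 51/51 = 1

Summary (fraction, with percent):

explained: PC1 0.6863 (68.63%), PC2 0.2745 (27.45%), PC3 0.0392 (3.92%);  cumulative: 0.6863, 0.9608, 1


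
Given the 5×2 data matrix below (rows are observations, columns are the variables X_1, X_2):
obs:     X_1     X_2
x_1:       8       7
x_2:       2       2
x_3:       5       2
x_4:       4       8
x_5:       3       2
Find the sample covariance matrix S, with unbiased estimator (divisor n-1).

Step 1 — column means:
  mean(X_1) = (8 + 2 + 5 + 4 + 3) / 5 = 22/5 = 4.4
  mean(X_2) = (7 + 2 + 2 + 8 + 2) / 5 = 21/5 = 4.2

Step 2 — sample covariance S[i,j] = (1/(n-1)) · Σ_k (x_{k,i} - mean_i) · (x_{k,j} - mean_j), with n-1 = 4.
  S[X_1,X_1] = ((3.6)·(3.6) + (-2.4)·(-2.4) + (0.6)·(0.6) + (-0.4)·(-0.4) + (-1.4)·(-1.4)) / 4 = 21.2/4 = 5.3
  S[X_1,X_2] = ((3.6)·(2.8) + (-2.4)·(-2.2) + (0.6)·(-2.2) + (-0.4)·(3.8) + (-1.4)·(-2.2)) / 4 = 15.6/4 = 3.9
  S[X_2,X_2] = ((2.8)·(2.8) + (-2.2)·(-2.2) + (-2.2)·(-2.2) + (3.8)·(3.8) + (-2.2)·(-2.2)) / 4 = 36.8/4 = 9.2

S is symmetric (S[j,i] = S[i,j]). Assembling:

S = [[5.3, 3.9],
 [3.9, 9.2]]


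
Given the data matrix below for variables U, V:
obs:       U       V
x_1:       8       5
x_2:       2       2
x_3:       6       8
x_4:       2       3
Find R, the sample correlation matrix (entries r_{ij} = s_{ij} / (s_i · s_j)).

Step 1 — column means:
  mean(U) = (8 + 2 + 6 + 2) / 4 = 18/4 = 4.5
  mean(V) = (5 + 2 + 8 + 3) / 4 = 18/4 = 4.5

Step 2 — sample variances and covariances s[i,j] = (1/(n-1)) · Σ_k (x_{k,i} - mean_i) · (x_{k,j} - mean_j), with n-1 = 3:
  s[U,U] = ((3.5)·(3.5) + (-2.5)·(-2.5) + (1.5)·(1.5) + (-2.5)·(-2.5)) / 3 = 27/3 = 9
  s[U,V] = ((3.5)·(0.5) + (-2.5)·(-2.5) + (1.5)·(3.5) + (-2.5)·(-1.5)) / 3 = 17/3 = 5.6667
  s[V,V] = ((0.5)·(0.5) + (-2.5)·(-2.5) + (3.5)·(3.5) + (-1.5)·(-1.5)) / 3 = 21/3 = 7
  Sample standard deviations s_i = √(s[i,i]):
  s(U) = √(9) = 3
  s(V) = √(7) = 2.6458

Step 3 — r_{ij} = s_{ij} / (s_i · s_j):
  r[U,U] = 1 (diagonal).
  r[U,V] = 5.6667 / (3 · 2.6458) = 5.6667 / 7.9373 = 0.7139
  r[V,V] = 1 (diagonal).

R is symmetric with unit diagonal. Assembling:

R = [[1, 0.7139],
 [0.7139, 1]]


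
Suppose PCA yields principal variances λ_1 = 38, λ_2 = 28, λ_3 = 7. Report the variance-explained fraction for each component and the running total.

Step 1 — total variance = trace(Sigma) = Σ λ_i = 38 + 28 + 7 = 73.

Step 2 — fraction explained by component i = λ_i / Σ λ:
  PC1: 38/73 = 0.5205
  PC2: 28/73 = 0.3836
  PC3: 7/73 = 0.0959

Step 3 — cumulative fraction after k components = (λ_1 + ... + λ_k) / Σ λ:
  k = 1: 38/73 = 0.5205
  k = 2: (38 + 28)/73 = 66/73 = 0.9041
  k = 3: (38 + 28 + 7)/73 = 73/73 = 1

Summary (fraction, with percent):

explained: PC1 0.5205 (52.05%), PC2 0.3836 (38.36%), PC3 0.0959 (9.59%);  cumulative: 0.5205, 0.9041, 1


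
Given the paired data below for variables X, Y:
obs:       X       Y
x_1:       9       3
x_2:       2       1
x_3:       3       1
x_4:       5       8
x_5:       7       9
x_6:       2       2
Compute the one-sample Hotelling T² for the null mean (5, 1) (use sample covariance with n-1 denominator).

Step 1 — sample mean vector:
  mean(X) = (9 + 2 + 3 + 5 + 7 + 2) / 6 = 28/6 = 4.6667
  mean(Y) = (3 + 1 + 1 + 8 + 9 + 2) / 6 = 24/6 = 4
  x̄ = (4.6667, 4),  deviation x̄ - mu_0 = (4.6667, 4) - (5, 1) = (-0.3333, 3).

Step 2 — sample covariance matrix, S[i,j] = (1/(n-1)) · Σ_k (x_{k,i} - mean_i) · (x_{k,j} - mean_j), divisor n-1 = 5:
  S[X,X] = ((4.3333)·(4.3333) + (-2.6667)·(-2.6667) + (-1.6667)·(-1.6667) + (0.3333)·(0.3333) + (2.3333)·(2.3333) + (-2.6667)·(-2.6667)) / 5 = 41.3333/5 = 8.2667
  S[X,Y] = ((4.3333)·(-1) + (-2.6667)·(-3) + (-1.6667)·(-3) + (0.3333)·(4) + (2.3333)·(5) + (-2.6667)·(-2)) / 5 = 27/5 = 5.4
  S[Y,Y] = ((-1)·(-1) + (-3)·(-3) + (-3)·(-3) + (4)·(4) + (5)·(5) + (-2)·(-2)) / 5 = 64/5 = 12.8
  S = [[8.2667, 5.4],
 [5.4, 12.8]].

Step 3 — invert S. det(S) = 8.2667·12.8 - (5.4)² = 76.6533.
  S^{-1} = (1/det) · [[d, -b], [-b, a]] = [[0.167, -0.0704],
 [-0.0704, 0.1078]].

Step 4 — quadratic form (x̄ - mu_0)^T · S^{-1} · (x̄ - mu_0):
  S^{-1} · (x̄ - mu_0) = (-0.267, 0.347),
  (x̄ - mu_0)^T · [...] = (-0.3333)·(-0.267) + (3)·(0.347) = 1.1301.

Step 5 — scale by n: T² = 6 · 1.1301 = 6.7803.

T² ≈ 6.7803


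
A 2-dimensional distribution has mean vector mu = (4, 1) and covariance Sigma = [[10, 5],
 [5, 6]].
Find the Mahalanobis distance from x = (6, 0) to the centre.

Step 1 — centre the observation: (x - mu) = (2, -1).

Step 2 — invert Sigma. det(Sigma) = 10·6 - (5)² = 35.
  Sigma^{-1} = (1/det) · [[d, -b], [-b, a]] = [[0.1714, -0.1429],
 [-0.1429, 0.2857]].

Step 3 — form the quadratic (x - mu)^T · Sigma^{-1} · (x - mu):
  Sigma^{-1} · (x - mu) = (0.4857, -0.5714).
  (x - mu)^T · [Sigma^{-1} · (x - mu)] = (2)·(0.4857) + (-1)·(-0.5714) = 1.5429.

Step 4 — take square root: d = √(1.5429) ≈ 1.2421.

d(x, mu) = √(1.5429) ≈ 1.2421


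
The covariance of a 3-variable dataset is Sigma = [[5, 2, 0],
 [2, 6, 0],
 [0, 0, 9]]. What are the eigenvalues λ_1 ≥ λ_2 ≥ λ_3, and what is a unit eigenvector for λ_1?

Step 1 — characteristic polynomial p(λ) = det(λI - Sigma) = λ³ - tr·λ² + c_1·λ - det, where tr = trace, c_1 = sum of the principal 2×2 minors, det = det(Sigma):
  tr = 5 + 6 + 9 = 20,
  c_1 = (5·6 - (2)²) + (5·9 - (0)²) + (6·9 - (0)²) = 26 + 45 + 54 = 125,
  det = 5·(6·9 - (0)²) - (2)·((2)·9 - (0)·(0)) + (0)·((2)·(0) - 6·(0)) = 5·(54) - (2)·(18) + (0)·(0) = 234.
  So p(λ) = λ³ - 20λ² + 125λ - 234.
Step 2 — look for an integer root (rational root theorem: any rational root is an integer divisor of 234). Testing λ = 9:
  p(9) = 729 - 1620 + 1125 - 234 = 0  ✓
  Dividing out (λ - 9): p(λ) = (λ - 9)(λ² - 11λ + 26).
Step 3 — remaining eigenvalues from the quadratic λ² - 11λ + 26 = 0:
  Δ = 11² - 4·26 = 121 - 104 = 17,  λ = (11 ± √17)/2 = (11 ± 4.1231)/2 ≈ 7.5616 or 3.4384.
  Sorted: λ_1 = 9,  λ_2 = 7.5616,  λ_3 = 3.4384  (check: sum = 20 = tr ✓).

Step 4 — unit eigenvector for λ_1 = 9: v spans the null space of (Sigma - λ_1 I), whose rows are
  r_1 = (-4, 2, 0),  r_2 = (2, -3, 0),  r_3 = (0, 0, 0).
  v is orthogonal to every row, so take v ∝ r_1 × r_2 = ((2)·(0) - (0)·(-3), (0)·(2) - (-4)·(0), (-4)·(-3) - (2)·(2)) = (0, 0, 8).
  Rescale (divide by 8): u = (0, 0, 1).
  ||u|| = √((0)² + (0)² + (1)²) = √(1) = 1,  v_1 = u/||u|| ≈ (0, 0, 1) (||v_1|| = 1).

λ_1 = 9,  λ_2 = 7.5616,  λ_3 = 3.4384;  v_1 ≈ (0, 0, 1)


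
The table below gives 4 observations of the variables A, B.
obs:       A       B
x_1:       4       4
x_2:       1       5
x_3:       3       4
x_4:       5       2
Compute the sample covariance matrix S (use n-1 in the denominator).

Step 1 — column means:
  mean(A) = (4 + 1 + 3 + 5) / 4 = 13/4 = 3.25
  mean(B) = (4 + 5 + 4 + 2) / 4 = 15/4 = 3.75

Step 2 — sample covariance S[i,j] = (1/(n-1)) · Σ_k (x_{k,i} - mean_i) · (x_{k,j} - mean_j), with n-1 = 3.
  S[A,A] = ((0.75)·(0.75) + (-2.25)·(-2.25) + (-0.25)·(-0.25) + (1.75)·(1.75)) / 3 = 8.75/3 = 2.9167
  S[A,B] = ((0.75)·(0.25) + (-2.25)·(1.25) + (-0.25)·(0.25) + (1.75)·(-1.75)) / 3 = -5.75/3 = -1.9167
  S[B,B] = ((0.25)·(0.25) + (1.25)·(1.25) + (0.25)·(0.25) + (-1.75)·(-1.75)) / 3 = 4.75/3 = 1.5833

S is symmetric (S[j,i] = S[i,j]). Assembling:

S = [[2.9167, -1.9167],
 [-1.9167, 1.5833]]


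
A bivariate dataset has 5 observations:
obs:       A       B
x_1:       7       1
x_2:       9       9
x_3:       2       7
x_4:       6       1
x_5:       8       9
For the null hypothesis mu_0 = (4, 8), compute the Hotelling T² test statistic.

Step 1 — sample mean vector:
  mean(A) = (7 + 9 + 2 + 6 + 8) / 5 = 32/5 = 6.4
  mean(B) = (1 + 9 + 7 + 1 + 9) / 5 = 27/5 = 5.4
  x̄ = (6.4, 5.4),  deviation x̄ - mu_0 = (6.4, 5.4) - (4, 8) = (2.4, -2.6).

Step 2 — sample covariance matrix, S[i,j] = (1/(n-1)) · Σ_k (x_{k,i} - mean_i) · (x_{k,j} - mean_j), divisor n-1 = 4:
  S[A,A] = ((0.6)·(0.6) + (2.6)·(2.6) + (-4.4)·(-4.4) + (-0.4)·(-0.4) + (1.6)·(1.6)) / 4 = 29.2/4 = 7.3
  S[A,B] = ((0.6)·(-4.4) + (2.6)·(3.6) + (-4.4)·(1.6) + (-0.4)·(-4.4) + (1.6)·(3.6)) / 4 = 7.2/4 = 1.8
  S[B,B] = ((-4.4)·(-4.4) + (3.6)·(3.6) + (1.6)·(1.6) + (-4.4)·(-4.4) + (3.6)·(3.6)) / 4 = 67.2/4 = 16.8
  S = [[7.3, 1.8],
 [1.8, 16.8]].

Step 3 — invert S. det(S) = 7.3·16.8 - (1.8)² = 119.4.
  S^{-1} = (1/det) · [[d, -b], [-b, a]] = [[0.1407, -0.0151],
 [-0.0151, 0.0611]].

Step 4 — quadratic form (x̄ - mu_0)^T · S^{-1} · (x̄ - mu_0):
  S^{-1} · (x̄ - mu_0) = (0.3769, -0.1951),
  (x̄ - mu_0)^T · [...] = (2.4)·(0.3769) + (-2.6)·(-0.1951) = 1.4119.

Step 5 — scale by n: T² = 5 · 1.4119 = 7.0595.

T² ≈ 7.0595


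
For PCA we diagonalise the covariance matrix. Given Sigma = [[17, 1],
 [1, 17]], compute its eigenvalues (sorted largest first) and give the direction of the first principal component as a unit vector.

Step 1 — characteristic polynomial of 2×2 Sigma:
  det(Sigma - λI) = λ² - trace · λ + det = 0.
  trace = 17 + 17 = 34, det = 17·17 - (1)² = 288.
Step 2 — discriminant:
  Δ = trace² - 4·det = 1156 - 1152 = 4.
Step 3 — eigenvalues:
  λ = (trace ± √Δ)/2 = (34 ± 2)/2,
  λ_1 = 18,  λ_2 = 16.

Step 4 — unit eigenvector for λ_1: solve (Sigma - λ_1 I)v = 0. First row:
  (17 - 18)·v_x + (1)·v_y = 0, i.e. (-1)·v_x + (1)·v_y = 0,
  so v ∝ (b, λ_1 - a) = (1, 1) = u.
  ||u|| = √((1)² + (1)²) = √(2) ≈ 1.4142,
  v_1 = u/||u|| ≈ (0.7071, 0.7071) (||v_1|| = 1).

λ_1 = 18,  λ_2 = 16;  v_1 ≈ (0.7071, 0.7071)


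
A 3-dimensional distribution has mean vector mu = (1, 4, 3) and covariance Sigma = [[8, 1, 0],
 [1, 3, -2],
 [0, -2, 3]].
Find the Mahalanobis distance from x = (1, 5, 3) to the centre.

Step 1 — centre the observation: (x - mu) = (0, 1, 0).

Step 2 — invert Sigma (cofactor / det for 3×3, or solve directly):
  Sigma^{-1} = [[0.1351, -0.0811, -0.0541],
 [-0.0811, 0.6486, 0.4324],
 [-0.0541, 0.4324, 0.6216]].

Step 3 — form the quadratic (x - mu)^T · Sigma^{-1} · (x - mu):
  Sigma^{-1} · (x - mu) = (-0.0811, 0.6486, 0.4324).
  (x - mu)^T · [Sigma^{-1} · (x - mu)] = (0)·(-0.0811) + (1)·(0.6486) + (0)·(0.4324) = 0.6486.

Step 4 — take square root: d = √(0.6486) ≈ 0.8054.

d(x, mu) = √(0.6486) ≈ 0.8054


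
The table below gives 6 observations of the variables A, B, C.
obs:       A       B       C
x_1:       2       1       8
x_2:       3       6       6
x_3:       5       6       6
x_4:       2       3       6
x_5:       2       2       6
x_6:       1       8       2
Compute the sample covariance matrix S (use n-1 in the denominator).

Step 1 — column means:
  mean(A) = (2 + 3 + 5 + 2 + 2 + 1) / 6 = 15/6 = 2.5
  mean(B) = (1 + 6 + 6 + 3 + 2 + 8) / 6 = 26/6 = 4.3333
  mean(C) = (8 + 6 + 6 + 6 + 6 + 2) / 6 = 34/6 = 5.6667

Step 2 — sample covariance S[i,j] = (1/(n-1)) · Σ_k (x_{k,i} - mean_i) · (x_{k,j} - mean_j), with n-1 = 5.
  S[A,A] = ((-0.5)·(-0.5) + (0.5)·(0.5) + (2.5)·(2.5) + (-0.5)·(-0.5) + (-0.5)·(-0.5) + (-1.5)·(-1.5)) / 5 = 9.5/5 = 1.9
  S[A,B] = ((-0.5)·(-3.3333) + (0.5)·(1.6667) + (2.5)·(1.6667) + (-0.5)·(-1.3333) + (-0.5)·(-2.3333) + (-1.5)·(3.6667)) / 5 = 3/5 = 0.6
  S[A,C] = ((-0.5)·(2.3333) + (0.5)·(0.3333) + (2.5)·(0.3333) + (-0.5)·(0.3333) + (-0.5)·(0.3333) + (-1.5)·(-3.6667)) / 5 = 5/5 = 1
  S[B,B] = ((-3.3333)·(-3.3333) + (1.6667)·(1.6667) + (1.6667)·(1.6667) + (-1.3333)·(-1.3333) + (-2.3333)·(-2.3333) + (3.6667)·(3.6667)) / 5 = 37.3333/5 = 7.4667
  S[B,C] = ((-3.3333)·(2.3333) + (1.6667)·(0.3333) + (1.6667)·(0.3333) + (-1.3333)·(0.3333) + (-2.3333)·(0.3333) + (3.6667)·(-3.6667)) / 5 = -21.3333/5 = -4.2667
  S[C,C] = ((2.3333)·(2.3333) + (0.3333)·(0.3333) + (0.3333)·(0.3333) + (0.3333)·(0.3333) + (0.3333)·(0.3333) + (-3.6667)·(-3.6667)) / 5 = 19.3333/5 = 3.8667

S is symmetric (S[j,i] = S[i,j]). Assembling:

S = [[1.9, 0.6, 1],
 [0.6, 7.4667, -4.2667],
 [1, -4.2667, 3.8667]]


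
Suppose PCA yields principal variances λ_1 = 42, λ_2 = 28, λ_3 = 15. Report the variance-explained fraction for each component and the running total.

Step 1 — total variance = trace(Sigma) = Σ λ_i = 42 + 28 + 15 = 85.

Step 2 — fraction explained by component i = λ_i / Σ λ:
  PC1: 42/85 = 0.4941
  PC2: 28/85 = 0.3294
  PC3: 15/85 = 0.1765

Step 3 — cumulative fraction after k components = (λ_1 + ... + λ_k) / Σ λ:
  k = 1: 42/85 = 0.4941
  k = 2: (42 + 28)/85 = 70/85 = 0.8235
  k = 3: (42 + 28 + 15)/85 = 85/85 = 1

Summary (fraction, with percent):

explained: PC1 0.4941 (49.41%), PC2 0.3294 (32.94%), PC3 0.1765 (17.65%);  cumulative: 0.4941, 0.8235, 1


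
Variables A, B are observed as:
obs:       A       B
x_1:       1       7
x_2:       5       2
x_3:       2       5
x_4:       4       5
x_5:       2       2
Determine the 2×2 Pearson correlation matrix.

Step 1 — column means:
  mean(A) = (1 + 5 + 2 + 4 + 2) / 5 = 14/5 = 2.8
  mean(B) = (7 + 2 + 5 + 5 + 2) / 5 = 21/5 = 4.2

Step 2 — sample variances and covariances s[i,j] = (1/(n-1)) · Σ_k (x_{k,i} - mean_i) · (x_{k,j} - mean_j), with n-1 = 4:
  s[A,A] = ((-1.8)·(-1.8) + (2.2)·(2.2) + (-0.8)·(-0.8) + (1.2)·(1.2) + (-0.8)·(-0.8)) / 4 = 10.8/4 = 2.7
  s[A,B] = ((-1.8)·(2.8) + (2.2)·(-2.2) + (-0.8)·(0.8) + (1.2)·(0.8) + (-0.8)·(-2.2)) / 4 = -7.8/4 = -1.95
  s[B,B] = ((2.8)·(2.8) + (-2.2)·(-2.2) + (0.8)·(0.8) + (0.8)·(0.8) + (-2.2)·(-2.2)) / 4 = 18.8/4 = 4.7
  Sample standard deviations s_i = √(s[i,i]):
  s(A) = √(2.7) = 1.6432
  s(B) = √(4.7) = 2.1679

Step 3 — r_{ij} = s_{ij} / (s_i · s_j):
  r[A,A] = 1 (diagonal).
  r[A,B] = -1.95 / (1.6432 · 2.1679) = -1.95 / 3.5623 = -0.5474
  r[B,B] = 1 (diagonal).

R is symmetric with unit diagonal. Assembling:

R = [[1, -0.5474],
 [-0.5474, 1]]


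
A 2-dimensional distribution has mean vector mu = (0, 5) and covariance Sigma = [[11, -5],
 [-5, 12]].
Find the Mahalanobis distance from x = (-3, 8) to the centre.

Step 1 — centre the observation: (x - mu) = (-3, 3).

Step 2 — invert Sigma. det(Sigma) = 11·12 - (-5)² = 107.
  Sigma^{-1} = (1/det) · [[d, -b], [-b, a]] = [[0.1121, 0.0467],
 [0.0467, 0.1028]].

Step 3 — form the quadratic (x - mu)^T · Sigma^{-1} · (x - mu):
  Sigma^{-1} · (x - mu) = (-0.1963, 0.1682).
  (x - mu)^T · [Sigma^{-1} · (x - mu)] = (-3)·(-0.1963) + (3)·(0.1682) = 1.0935.

Step 4 — take square root: d = √(1.0935) ≈ 1.0457.

d(x, mu) = √(1.0935) ≈ 1.0457


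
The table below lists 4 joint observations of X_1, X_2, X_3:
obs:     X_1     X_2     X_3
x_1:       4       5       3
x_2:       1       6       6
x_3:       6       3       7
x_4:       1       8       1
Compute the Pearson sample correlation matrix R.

Step 1 — column means:
  mean(X_1) = (4 + 1 + 6 + 1) / 4 = 12/4 = 3
  mean(X_2) = (5 + 6 + 3 + 8) / 4 = 22/4 = 5.5
  mean(X_3) = (3 + 6 + 7 + 1) / 4 = 17/4 = 4.25

Step 2 — sample variances and covariances s[i,j] = (1/(n-1)) · Σ_k (x_{k,i} - mean_i) · (x_{k,j} - mean_j), with n-1 = 3:
  s[X_1,X_1] = ((1)·(1) + (-2)·(-2) + (3)·(3) + (-2)·(-2)) / 3 = 18/3 = 6
  s[X_1,X_2] = ((1)·(-0.5) + (-2)·(0.5) + (3)·(-2.5) + (-2)·(2.5)) / 3 = -14/3 = -4.6667
  s[X_1,X_3] = ((1)·(-1.25) + (-2)·(1.75) + (3)·(2.75) + (-2)·(-3.25)) / 3 = 10/3 = 3.3333
  s[X_2,X_2] = ((-0.5)·(-0.5) + (0.5)·(0.5) + (-2.5)·(-2.5) + (2.5)·(2.5)) / 3 = 13/3 = 4.3333
  s[X_2,X_3] = ((-0.5)·(-1.25) + (0.5)·(1.75) + (-2.5)·(2.75) + (2.5)·(-3.25)) / 3 = -13.5/3 = -4.5
  s[X_3,X_3] = ((-1.25)·(-1.25) + (1.75)·(1.75) + (2.75)·(2.75) + (-3.25)·(-3.25)) / 3 = 22.75/3 = 7.5833
  Sample standard deviations s_i = √(s[i,i]):
  s(X_1) = √(6) = 2.4495
  s(X_2) = √(4.3333) = 2.0817
  s(X_3) = √(7.5833) = 2.7538

Step 3 — r_{ij} = s_{ij} / (s_i · s_j):
  r[X_1,X_1] = 1 (diagonal).
  r[X_1,X_2] = -4.6667 / (2.4495 · 2.0817) = -4.6667 / 5.099 = -0.9152
  r[X_1,X_3] = 3.3333 / (2.4495 · 2.7538) = 3.3333 / 6.7454 = 0.4942
  r[X_2,X_2] = 1 (diagonal).
  r[X_2,X_3] = -4.5 / (2.0817 · 2.7538) = -4.5 / 5.7325 = -0.785
  r[X_3,X_3] = 1 (diagonal).

R is symmetric with unit diagonal. Assembling:

R = [[1, -0.9152, 0.4942],
 [-0.9152, 1, -0.785],
 [0.4942, -0.785, 1]]


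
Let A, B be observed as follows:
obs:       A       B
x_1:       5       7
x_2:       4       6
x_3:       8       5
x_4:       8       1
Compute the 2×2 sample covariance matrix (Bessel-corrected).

Step 1 — column means:
  mean(A) = (5 + 4 + 8 + 8) / 4 = 25/4 = 6.25
  mean(B) = (7 + 6 + 5 + 1) / 4 = 19/4 = 4.75

Step 2 — sample covariance S[i,j] = (1/(n-1)) · Σ_k (x_{k,i} - mean_i) · (x_{k,j} - mean_j), with n-1 = 3.
  S[A,A] = ((-1.25)·(-1.25) + (-2.25)·(-2.25) + (1.75)·(1.75) + (1.75)·(1.75)) / 3 = 12.75/3 = 4.25
  S[A,B] = ((-1.25)·(2.25) + (-2.25)·(1.25) + (1.75)·(0.25) + (1.75)·(-3.75)) / 3 = -11.75/3 = -3.9167
  S[B,B] = ((2.25)·(2.25) + (1.25)·(1.25) + (0.25)·(0.25) + (-3.75)·(-3.75)) / 3 = 20.75/3 = 6.9167

S is symmetric (S[j,i] = S[i,j]). Assembling:

S = [[4.25, -3.9167],
 [-3.9167, 6.9167]]


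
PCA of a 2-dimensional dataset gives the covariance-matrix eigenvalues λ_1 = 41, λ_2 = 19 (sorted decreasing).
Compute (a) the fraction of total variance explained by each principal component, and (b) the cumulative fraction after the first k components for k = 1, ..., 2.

Step 1 — total variance = trace(Sigma) = Σ λ_i = 41 + 19 = 60.

Step 2 — fraction explained by component i = λ_i / Σ λ:
  PC1: 41/60 = 0.6833
  PC2: 19/60 = 0.3167

Step 3 — cumulative fraction after k components = (λ_1 + ... + λ_k) / Σ λ:
  k = 1: 41/60 = 0.6833
  k = 2: (41 + 19)/60 = 60/60 = 1

Summary (fraction, with percent):

explained: PC1 0.6833 (68.33%), PC2 0.3167 (31.67%);  cumulative: 0.6833, 1


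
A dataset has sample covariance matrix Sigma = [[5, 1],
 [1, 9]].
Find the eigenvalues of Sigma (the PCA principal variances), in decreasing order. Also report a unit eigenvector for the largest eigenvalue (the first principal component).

Step 1 — characteristic polynomial of 2×2 Sigma:
  det(Sigma - λI) = λ² - trace · λ + det = 0.
  trace = 5 + 9 = 14, det = 5·9 - (1)² = 44.
Step 2 — discriminant:
  Δ = trace² - 4·det = 196 - 176 = 20.
Step 3 — eigenvalues:
  λ = (trace ± √Δ)/2 = (14 ± 4.4721)/2,
  λ_1 = 9.2361,  λ_2 = 4.7639.

Step 4 — unit eigenvector for λ_1: solve (Sigma - λ_1 I)v = 0. First row:
  (5 - 9.2361)·v_x + (1)·v_y = 0, i.e. (-4.2361)·v_x + (1)·v_y = 0,
  so v ∝ (b, λ_1 - a) = (1, 4.2361) = u.
  ||u|| = √((1)² + (4.2361)²) = √(18.9443) ≈ 4.3525,
  v_1 = u/||u|| ≈ (0.2298, 0.9732) (||v_1|| = 1).

λ_1 = 9.2361,  λ_2 = 4.7639;  v_1 ≈ (0.2298, 0.9732)
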